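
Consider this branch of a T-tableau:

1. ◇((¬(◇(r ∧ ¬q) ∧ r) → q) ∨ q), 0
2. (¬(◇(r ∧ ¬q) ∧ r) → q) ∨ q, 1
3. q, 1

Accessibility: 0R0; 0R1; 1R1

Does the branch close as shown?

No atom appears with both signs at the same world.

Not closed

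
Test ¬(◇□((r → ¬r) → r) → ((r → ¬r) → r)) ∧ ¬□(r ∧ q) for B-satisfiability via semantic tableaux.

1. ¬(◇□((r → ¬r) → r) → ((r → ¬r) → r)) ∧ ¬□(r ∧ q), 0
2. ¬(◇□((r → ¬r) → r) → ((r → ¬r) → r)), 0   [∧-rule on 1]
3. ¬□(r ∧ q), 0   [∧-rule on 1]
4. ◇□((r → ¬r) → r), 0   [¬→-rule on 2]
5. ¬((r → ¬r) → r), 0   [¬→-rule on 2]
6. r → ¬r, 0   [¬→-rule on 5]
7. ¬r, 0   [¬→-rule on 5]
8. ¬(r ∧ q), 1   [¬□-rule on 3: fresh world 1, 0R1]
9. ¬q, 1   [¬∧-rule on 8 (branches; this branch)]
10. □((r → ¬r) → r), 2   [◇-rule on 4: fresh world 2, 0R2]
11. (r → ¬r) → r, 0   [□-rule on 10 via 2R0]
12. (r → ¬r) → r, 2   [□-rule on 10 via 2R2]
13. ¬(r → ¬r), 0   [→-rule on 11 (branches; this branch)]
14. r, 0   [¬→-rule on 13]
Accessibility: 0R0, 0R1, 0R2, 1R0, 1R1, 2R0, 2R2
Branch closes: r and ¬r both at 0.
(One branch shown.) All branches close.

Unsatisfiable (every branch closes)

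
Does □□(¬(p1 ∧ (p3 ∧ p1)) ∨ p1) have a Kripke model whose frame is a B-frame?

1. □□(¬(p1 ∧ (p3 ∧ p1)) ∨ p1), u
2. □(¬(p1 ∧ (p3 ∧ p1)) ∨ p1), u
3. ¬(p1 ∧ (p3 ∧ p1)) ∨ p1, u
4. p1, u
Accessibility: uRu

Satisfiable (open branch found)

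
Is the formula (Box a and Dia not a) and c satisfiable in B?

Unsatisfiable

1. (Box a and Dia not a) and c, 0
2. Box a and Dia not a, 0
3. c, 0
4. Box a, 0
5. Dia not a, 0
6. a, 0
7. not a, 1
8. a, 1
Accessibility: 0R0, 0R1, 1R0, 1R1
Branch closes: a and not a both at 1.
(One branch shown.) All branches close.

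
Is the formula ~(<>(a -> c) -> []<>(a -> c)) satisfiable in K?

1. ~(<>(a -> c) -> []<>(a -> c)), 0
2. <>(a -> c), 0
3. ~[]<>(a -> c), 0
4. a -> c, 1
5. c, 1
6. ~<>(a -> c), 2
Accessibility: 0R1, 0R2

Satisfiable (open branch found)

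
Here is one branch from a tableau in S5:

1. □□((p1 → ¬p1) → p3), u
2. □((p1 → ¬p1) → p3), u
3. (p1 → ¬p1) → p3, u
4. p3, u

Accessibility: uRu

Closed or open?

Not closed

There is no literal clash: for every atom and world, at most one sign appears.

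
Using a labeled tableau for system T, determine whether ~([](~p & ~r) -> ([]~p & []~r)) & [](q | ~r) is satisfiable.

No, unsatisfiable

1. ~([](~p & ~r) -> ([]~p & []~r)) & [](q | ~r), u
2. ~([](~p & ~r) -> ([]~p & []~r)), u
3. [](q | ~r), u
4. [](~p & ~r), u
5. ~([]~p & []~r), u
6. q | ~r, u
7. ~p & ~r, u
8. ~p, u
9. ~r, u
10. ~[]~r, u
11. r, v
12. q | ~r, v
13. ~p & ~r, v
14. ~p, v
15. ~r, v
Accessibility: uRu, uRv, vRv
Branch closes: r and ~r both at v.
All branches of the tableau close; one closing branch shown above.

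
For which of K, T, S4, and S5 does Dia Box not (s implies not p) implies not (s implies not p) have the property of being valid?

S5

S5-tableau for the negation not (Dia Box not (s implies not p) implies not (s implies not p)):
1. not (Dia Box not (s implies not p) implies not (s implies not p)), u
2. Dia Box not (s implies not p), u   [neg-implies-rule on 1]
3. s implies not p, u   [neg-implies-rule on 1]
4. not p, u   [implies-rule on 3 (branches; this branch)]
5. Box not (s implies not p), v   [Dia-rule on 2: fresh world v, uRv]
6. not (s implies not p), u   [Box-rule on 5 via vRu]
7. s, u   [neg-implies-rule on 6]
8. p, u   [neg-implies-rule on 6]
Accessibility: uRu, uRv, vRu, vRv
Branch closes: p and not p both at u.
Every branch closes (one shown): valid in S5.
S4-tableau for the negation not (Dia Box not (s implies not p) implies not (s implies not p)):
1. not (Dia Box not (s implies not p) implies not (s implies not p)), u
2. Dia Box not (s implies not p), u   [neg-implies-rule on 1]
3. s implies not p, u   [neg-implies-rule on 1]
4. not p, u   [implies-rule on 3 (branches; this branch)]
5. Box not (s implies not p), v   [Dia-rule on 2: fresh world v, uRv]
6. not (s implies not p), v   [Box-rule on 5 via vRv]
7. s, v   [neg-implies-rule on 6]
8. p, v   [neg-implies-rule on 6]
Accessibility: uRu, uRv, vRv
Complete open branch: countermodel on an S4-frame, so not valid in S4, nor in K, T (the same frame is also a K-frame and a T-frame).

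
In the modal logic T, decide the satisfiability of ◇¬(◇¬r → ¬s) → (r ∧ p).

1. ◇¬(◇¬r → ¬s) → (r ∧ p), 0
2. r ∧ p, 0   [→-rule on 1 (branches; this branch)]
3. r, 0   [∧-rule on 2]
4. p, 0   [∧-rule on 2]
Accessibility: 0R0

Satisfiable (open branch found)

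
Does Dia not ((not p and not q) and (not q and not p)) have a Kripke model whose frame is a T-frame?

Satisfiable

1. Dia not ((not p and not q) and (not q and not p)), w0
2. not ((not p and not q) and (not q and not p)), w1   [Dia-rule on 1: fresh world w1, w0Rw1]
3. not (not q and not p), w1   [neg-and-rule on 2 (branches; this branch)]
4. p, w1   [neg-and-rule on 3 (branches; this branch)]
Accessibility: w0Rw0, w0Rw1, w1Rw1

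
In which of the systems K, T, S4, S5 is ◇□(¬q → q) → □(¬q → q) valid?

S5-tableau for the negation ¬(◇□(¬q → q) → □(¬q → q)):
1. ¬(◇□(¬q → q) → □(¬q → q)), u
2. ◇□(¬q → q), u
3. ¬□(¬q → q), u
4. □(¬q → q), v
5. ¬q → q, u
6. ¬q → q, v
7. q, u
8. q, v
9. ¬(¬q → q), w
10. ¬q, w
11. ¬q → q, w
12. q, w
Accessibility: uRu, uRv, uRw, vRu, vRv, vRw, wRu, wRv, wRw
Branch closes: q and ¬q both at w.
Every branch closes (one shown): valid in S5.
S4-tableau for the negation ¬(◇□(¬q → q) → □(¬q → q)):
1. ¬(◇□(¬q → q) → □(¬q → q)), u
2. ◇□(¬q → q), u
3. ¬□(¬q → q), u
4. □(¬q → q), v
5. ¬q → q, v
6. q, v
7. ¬(¬q → q), w
8. ¬q, w
Accessibility: uRu, uRv, uRw, vRv, wRw
Complete open branch: countermodel on an S4-frame, so not valid in S4, nor in K, T (the same frame is also a K-frame and a T-frame).

S5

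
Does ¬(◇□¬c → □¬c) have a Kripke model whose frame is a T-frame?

Yes, satisfiable

1. ¬(◇□¬c → □¬c), w0
2. ◇□¬c, w0
3. ¬□¬c, w0
4. □¬c, w1
5. ¬c, w1
6. c, w2
Accessibility: w0Rw0, w0Rw1, w0Rw2, w1Rw1, w2Rw2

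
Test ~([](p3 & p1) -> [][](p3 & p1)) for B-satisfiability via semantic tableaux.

1. ~([](p3 & p1) -> [][](p3 & p1)), 0
2. [](p3 & p1), 0
3. ~[][](p3 & p1), 0
4. p3 & p1, 0
5. p3, 0
6. p1, 0
7. ~[](p3 & p1), 1
8. p3 & p1, 1
9. p3, 1
10. p1, 1
11. ~(p3 & p1), 2
12. ~p1, 2
Accessibility: 0R0, 0R1, 1R0, 1R1, 1R2, 2R1, 2R2

Yes, satisfiable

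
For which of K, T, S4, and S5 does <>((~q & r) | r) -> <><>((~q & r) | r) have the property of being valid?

T-tableau for the negation ~(<>((~q & r) | r) -> <><>((~q & r) | r)):
1. ~(<>((~q & r) | r) -> <><>((~q & r) | r)), w0
2. <>((~q & r) | r), w0
3. ~<><>((~q & r) | r), w0
4. ~<>((~q & r) | r), w0
5. ~((~q & r) | r), w0
6. ~(~q & r), w0
7. ~r, w0
8. (~q & r) | r, w1
9. ~<>((~q & r) | r), w1
10. ~((~q & r) | r), w1
11. ~(~q & r), w1
12. ~r, w1
13. ~q & r, w1
14. ~q, w1
15. r, w1
Accessibility: w0Rw0, w0Rw1, w1Rw1
Branch closes: r and ~r both at w1.
Every branch closes (one shown): valid in T, hence also in S4, S5 (every theorem of T is a theorem of S4 and S5).
K-tableau for the negation ~(<>((~q & r) | r) -> <><>((~q & r) | r)):
1. ~(<>((~q & r) | r) -> <><>((~q & r) | r)), w0
2. <>((~q & r) | r), w0
3. ~<><>((~q & r) | r), w0
4. (~q & r) | r, w1
5. ~<>((~q & r) | r), w1
6. r, w1
Accessibility: w0Rw1
Complete open branch: countermodel on a K-frame, so not valid in K.

T, S4, S5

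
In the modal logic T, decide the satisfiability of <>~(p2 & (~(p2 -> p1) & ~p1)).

1. <>~(p2 & (~(p2 -> p1) & ~p1)), u
2. ~(p2 & (~(p2 -> p1) & ~p1)), v
3. ~(~(p2 -> p1) & ~p1), v
4. p1, v
Accessibility: uRu, uRv, vRv

Yes, satisfiable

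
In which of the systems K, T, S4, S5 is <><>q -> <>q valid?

S4, S5

S4-tableau for the negation ~(<><>q -> <>q):
1. ~(<><>q -> <>q), 0
2. <><>q, 0   [~->-rule on 1]
3. ~<>q, 0   [~->-rule on 1]
4. ~q, 0   [~<>-rule on 3 via 0R0]
5. <>q, 1   [<>-rule on 2: fresh world 1, 0R1]
6. ~q, 1   [~<>-rule on 3 via 0R1]
7. q, 2   [<>-rule on 5: fresh world 2, 1R2]
8. ~q, 2   [~<>-rule on 3 via 0R2]
Accessibility: 0R0, 0R1, 0R2, 1R1, 1R2, 2R2
Branch closes: q and ~q both at 2.
Every branch closes (one shown): valid in S4, hence also in S5 (every theorem of S4 is a theorem of S5).
T-tableau for the negation ~(<><>q -> <>q):
1. ~(<><>q -> <>q), 0
2. <><>q, 0   [~->-rule on 1]
3. ~<>q, 0   [~->-rule on 1]
4. ~q, 0   [~<>-rule on 3 via 0R0]
5. <>q, 1   [<>-rule on 2: fresh world 1, 0R1]
6. ~q, 1   [~<>-rule on 3 via 0R1]
7. q, 2   [<>-rule on 5: fresh world 2, 1R2]
Accessibility: 0R0, 0R1, 1R1, 1R2, 2R2
Complete open branch: countermodel on a T-frame, so not valid in T, nor in K (the same frame is also a K-frame).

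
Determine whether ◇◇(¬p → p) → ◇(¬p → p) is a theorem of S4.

Yes, valid

Tableau for the negation ¬(◇◇(¬p → p) → ◇(¬p → p)):
1. ¬(◇◇(¬p → p) → ◇(¬p → p)), 0
2. ◇◇(¬p → p), 0
3. ¬◇(¬p → p), 0
4. ¬(¬p → p), 0
5. ¬p, 0
6. ◇(¬p → p), 1
7. ¬(¬p → p), 1
8. ¬p, 1
9. ¬p → p, 2
10. ¬(¬p → p), 2
11. ¬p, 2
12. p, 2
Accessibility: 0R0, 0R1, 0R2, 1R1, 1R2, 2R2
Branch closes: p and ¬p both at 2.
All branches of the negation close; one closing branch shown above.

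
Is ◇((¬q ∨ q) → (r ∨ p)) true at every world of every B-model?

Tableau for the negation ¬◇((¬q ∨ q) → (r ∨ p)):
1. ¬◇((¬q ∨ q) → (r ∨ p)), w0
2. ¬((¬q ∨ q) → (r ∨ p)), w0
3. ¬q ∨ q, w0
4. ¬(r ∨ p), w0
5. ¬r, w0
6. ¬p, w0
7. q, w0
Accessibility: w0Rw0
The negation has an open branch (countermodel exists).

No, not valid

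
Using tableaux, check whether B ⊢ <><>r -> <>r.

Tableau for the negation ~(<><>r -> <>r):
1. ~(<><>r -> <>r), u
2. <><>r, u
3. ~<>r, u
4. ~r, u
5. <>r, v
6. ~r, v
7. r, w
Accessibility: uRu, uRv, vRu, vRv, vRw, wRv, wRw
The negation has an open branch (countermodel exists).

Invalid (countermodel exists)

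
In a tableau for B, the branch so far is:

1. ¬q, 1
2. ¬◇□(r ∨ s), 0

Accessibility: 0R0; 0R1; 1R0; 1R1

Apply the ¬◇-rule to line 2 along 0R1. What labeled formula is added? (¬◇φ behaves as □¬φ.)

¬◇φ behaves as □¬φ: propagate the negated body to each accessible world.

¬□(r ∨ s), 1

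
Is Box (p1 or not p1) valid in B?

Tableau for the negation not Box (p1 or not p1):
1. not Box (p1 or not p1), 0
2. not (p1 or not p1), 1   [neg-Box-rule on 1: fresh world 1, 0R1]
3. not p1, 1   [neg-or-rule on 2]
4. p1, 1   [neg-or-rule on 2]
Accessibility: 0R0, 0R1, 1R0, 1R1
Branch closes: p1 and not p1 both at 1.
All branches of the negation close; one closing branch shown above.

Valid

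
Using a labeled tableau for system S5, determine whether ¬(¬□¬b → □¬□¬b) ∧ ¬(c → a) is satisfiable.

Unsatisfiable (every branch closes)

1. ¬(¬□¬b → □¬□¬b) ∧ ¬(c → a), u
2. ¬(¬□¬b → □¬□¬b), u
3. ¬(c → a), u
4. ¬□¬b, u
5. ¬□¬□¬b, u
6. c, u
7. ¬a, u
8. b, v
9. □¬b, w
10. ¬b, u
11. ¬b, v
Accessibility: uRu, uRv, uRw, vRu, vRv, vRw, wRu, wRv, wRw
Branch closes: b and ¬b both at v.
(One branch shown.) All branches close.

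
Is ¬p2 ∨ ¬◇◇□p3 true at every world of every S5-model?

Tableau for the negation ¬(¬p2 ∨ ¬◇◇□p3):
1. ¬(¬p2 ∨ ¬◇◇□p3), w0
2. p2, w0   [¬∨-rule on 1]
3. ◇◇□p3, w0   [¬∨-rule on 1]
4. ◇□p3, w1   [◇-rule on 3: fresh world w1, w0Rw1]
5. □p3, w2   [◇-rule on 4: fresh world w2, w1Rw2]
6. p3, w0   [□-rule on 5 via w2Rw0]
7. p3, w1   [□-rule on 5 via w2Rw1]
8. p3, w2   [□-rule on 5 via w2Rw2]
Accessibility: w0Rw0, w0Rw1, w0Rw2, w1Rw0, w1Rw1, w1Rw2, w2Rw0, w2Rw1, w2Rw2
The negation has an open branch (countermodel exists).

Invalid (countermodel exists)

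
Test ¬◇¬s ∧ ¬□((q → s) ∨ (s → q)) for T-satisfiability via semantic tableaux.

1. ¬◇¬s ∧ ¬□((q → s) ∨ (s → q)), u
2. ¬◇¬s, u
3. ¬□((q → s) ∨ (s → q)), u
4. s, u
5. ¬((q → s) ∨ (s → q)), v
6. ¬(q → s), v
7. ¬(s → q), v
8. q, v
9. ¬s, v
10. s, v
11. ¬q, v
Accessibility: uRu, uRv, vRv
Branch closes: s and ¬s both at v.
Every branch closes; the branch above is one of them.

Unsatisfiable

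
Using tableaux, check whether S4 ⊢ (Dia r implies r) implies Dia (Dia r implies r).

Valid in S4

Tableau for the negation not ((Dia r implies r) implies Dia (Dia r implies r)):
1. not ((Dia r implies r) implies Dia (Dia r implies r)), w0
2. Dia r implies r, w0   [neg-implies-rule on 1]
3. not Dia (Dia r implies r), w0   [neg-implies-rule on 1]
4. not (Dia r implies r), w0   [neg-Dia-rule on 3 via w0Rw0]
5. Dia r, w0   [neg-implies-rule on 4]
6. not r, w0   [neg-implies-rule on 4]
7. not Dia r, w0   [implies-rule on 2 (branches; this branch)]
8. r, w1   [Dia-rule on 5: fresh world w1, w0Rw1]
9. not (Dia r implies r), w1   [neg-Dia-rule on 3 via w0Rw1]
10. Dia r, w1   [neg-implies-rule on 9]
11. not r, w1   [neg-implies-rule on 9]
Accessibility: w0Rw0, w0Rw1, w1Rw1
Branch closes: r and not r both at w1.
All branches of the negation close; one closing branch shown above.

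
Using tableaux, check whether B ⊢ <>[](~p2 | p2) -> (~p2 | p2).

Valid in B

Tableau for the negation ~(<>[](~p2 | p2) -> (~p2 | p2)):
1. ~(<>[](~p2 | p2) -> (~p2 | p2)), u
2. <>[](~p2 | p2), u
3. ~(~p2 | p2), u
4. p2, u
5. ~p2, u
Accessibility: uRu
Branch closes: p2 and ~p2 both at u.
Every branch of the negation's tableau closes; the branch above is one of them.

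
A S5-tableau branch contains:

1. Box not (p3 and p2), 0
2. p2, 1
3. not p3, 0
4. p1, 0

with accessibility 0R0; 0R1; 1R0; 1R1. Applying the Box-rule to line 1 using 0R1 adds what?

not (p3 and p2), 1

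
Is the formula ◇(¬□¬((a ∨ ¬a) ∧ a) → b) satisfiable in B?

Yes, satisfiable

1. ◇(¬□¬((a ∨ ¬a) ∧ a) → b), w0
2. ¬□¬((a ∨ ¬a) ∧ a) → b, w1
3. b, w1
Accessibility: w0Rw0, w0Rw1, w1Rw0, w1Rw1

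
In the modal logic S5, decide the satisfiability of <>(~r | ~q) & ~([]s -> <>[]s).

1. <>(~r | ~q) & ~([]s -> <>[]s), w0
2. <>(~r | ~q), w0
3. ~([]s -> <>[]s), w0
4. []s, w0
5. ~<>[]s, w0
6. s, w0
7. ~[]s, w0
8. ~r | ~q, w1
9. s, w1
10. ~[]s, w1
11. ~q, w1
12. ~s, w2
13. s, w2
Accessibility: w0Rw0, w0Rw1, w0Rw2, w1Rw0, w1Rw1, w1Rw2, w2Rw0, w2Rw1, w2Rw2
Branch closes: s and ~s both at w2.
(One branch shown.) All branches close.

Unsatisfiable (every branch closes)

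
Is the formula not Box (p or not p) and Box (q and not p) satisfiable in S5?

1. not Box (p or not p) and Box (q and not p), u
2. not Box (p or not p), u   [and-rule on 1]
3. Box (q and not p), u   [and-rule on 1]
4. q and not p, u   [Box-rule on 3 via uRu]
5. q, u   [and-rule on 4]
6. not p, u   [and-rule on 4]
7. not (p or not p), v   [neg-Box-rule on 2: fresh world v, uRv]
8. not p, v   [neg-or-rule on 7]
9. p, v   [neg-or-rule on 7]
Accessibility: uRu, uRv, vRu, vRv
Branch closes: p and not p both at v.
All branches of the tableau close; one closing branch shown above.

Unsatisfiable (every branch closes)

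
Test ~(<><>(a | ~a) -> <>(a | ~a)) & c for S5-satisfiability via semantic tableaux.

1. ~(<><>(a | ~a) -> <>(a | ~a)) & c, u
2. ~(<><>(a | ~a) -> <>(a | ~a)), u   [&-rule on 1]
3. c, u   [&-rule on 1]
4. <><>(a | ~a), u   [~->-rule on 2]
5. ~<>(a | ~a), u   [~->-rule on 2]
6. ~(a | ~a), u   [~<>-rule on 5 via uRu]
7. ~a, u   [~|-rule on 6]
8. a, u   [~|-rule on 6]
Accessibility: uRu
Branch closes: a and ~a both at u.
All branches of the tableau close; one closing branch shown above.

Unsatisfiable (every branch closes)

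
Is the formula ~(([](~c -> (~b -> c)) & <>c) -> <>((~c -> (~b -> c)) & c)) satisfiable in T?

Unsatisfiable

1. ~(([](~c -> (~b -> c)) & <>c) -> <>((~c -> (~b -> c)) & c)), w0
2. [](~c -> (~b -> c)) & <>c, w0   [~->-rule on 1]
3. ~<>((~c -> (~b -> c)) & c), w0   [~->-rule on 1]
4. [](~c -> (~b -> c)), w0   [&-rule on 2]
5. <>c, w0   [&-rule on 2]
6. ~((~c -> (~b -> c)) & c), w0   [~<>-rule on 3 via w0Rw0]
7. ~c -> (~b -> c), w0   [[]-rule on 4 via w0Rw0]
8. ~c, w0   [~&-rule on 6 (branches; this branch)]
9. ~b -> c, w0   [->-rule on 7 (branches; this branch)]
10. b, w0   [->-rule on 9 (branches; this branch)]
11. c, w1   [<>-rule on 5: fresh world w1, w0Rw1]
12. ~((~c -> (~b -> c)) & c), w1   [~<>-rule on 3 via w0Rw1]
13. ~c -> (~b -> c), w1   [[]-rule on 4 via w0Rw1]
14. ~(~c -> (~b -> c)), w1   [~&-rule on 12 (branches; this branch)]
15. ~c, w1   [~->-rule on 14]
16. ~(~b -> c), w1   [~->-rule on 14]
Accessibility: w0Rw0, w0Rw1, w1Rw1
Branch closes: c and ~c both at w1.
(One branch shown.) All branches close.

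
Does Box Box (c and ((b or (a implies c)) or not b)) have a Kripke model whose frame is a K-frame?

1. Box Box (c and ((b or (a implies c)) or not b)), 0

Satisfiable (open branch found)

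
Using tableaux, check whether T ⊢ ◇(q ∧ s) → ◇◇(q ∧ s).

Yes, valid

Tableau for the negation ¬(◇(q ∧ s) → ◇◇(q ∧ s)):
1. ¬(◇(q ∧ s) → ◇◇(q ∧ s)), u
2. ◇(q ∧ s), u   [¬→-rule on 1]
3. ¬◇◇(q ∧ s), u   [¬→-rule on 1]
4. ¬◇(q ∧ s), u   [¬◇-rule on 3 via uRu]
5. ¬(q ∧ s), u   [¬◇-rule on 4 via uRu]
6. ¬s, u   [¬∧-rule on 5 (branches; this branch)]
7. q ∧ s, v   [◇-rule on 2: fresh world v, uRv]
8. q, v   [∧-rule on 7]
9. s, v   [∧-rule on 7]
10. ¬◇(q ∧ s), v   [¬◇-rule on 3 via uRv]
11. ¬(q ∧ s), v   [¬◇-rule on 4 via uRv]
12. ¬s, v   [¬∧-rule on 11 (branches; this branch)]
Accessibility: uRu, uRv, vRv
Branch closes: s and ¬s both at v.
Every branch of the negation's tableau closes; the branch above is one of them.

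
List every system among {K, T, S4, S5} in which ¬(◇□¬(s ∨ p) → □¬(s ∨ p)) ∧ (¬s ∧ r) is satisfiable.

S5-tableau for the formula:
1. ¬(◇□¬(s ∨ p) → □¬(s ∨ p)) ∧ (¬s ∧ r), 0
2. ¬(◇□¬(s ∨ p) → □¬(s ∨ p)), 0   [∧-rule on 1]
3. ¬s ∧ r, 0   [∧-rule on 1]
4. ◇□¬(s ∨ p), 0   [¬→-rule on 2]
5. ¬□¬(s ∨ p), 0   [¬→-rule on 2]
6. ¬s, 0   [∧-rule on 3]
7. r, 0   [∧-rule on 3]
8. □¬(s ∨ p), 1   [◇-rule on 4: fresh world 1, 0R1]
9. ¬(s ∨ p), 0   [□-rule on 8 via 1R0]
10. ¬p, 0   [¬∨-rule on 9]
11. ¬(s ∨ p), 1   [□-rule on 8 via 1R1]
12. ¬s, 1   [¬∨-rule on 11]
13. ¬p, 1   [¬∨-rule on 11]
14. s ∨ p, 2   [¬□-rule on 5: fresh world 2, 0R2]
15. ¬(s ∨ p), 2   [□-rule on 8 via 1R2]
16. ¬s, 2   [¬∨-rule on 15]
17. ¬p, 2   [¬∨-rule on 15]
18. p, 2   [∨-rule on 14 (branches; this branch)]
Accessibility: 0R0, 0R1, 0R2, 1R0, 1R1, 1R2, 2R0, 2R1, 2R2
Branch closes: p and ¬p both at 2.
Every branch closes (one shown): unsatisfiable in S5.
S4-tableau for the formula:
1. ¬(◇□¬(s ∨ p) → □¬(s ∨ p)) ∧ (¬s ∧ r), 0
2. ¬(◇□¬(s ∨ p) → □¬(s ∨ p)), 0   [∧-rule on 1]
3. ¬s ∧ r, 0   [∧-rule on 1]
4. ◇□¬(s ∨ p), 0   [¬→-rule on 2]
5. ¬□¬(s ∨ p), 0   [¬→-rule on 2]
6. ¬s, 0   [∧-rule on 3]
7. r, 0   [∧-rule on 3]
8. □¬(s ∨ p), 1   [◇-rule on 4: fresh world 1, 0R1]
9. ¬(s ∨ p), 1   [□-rule on 8 via 1R1]
10. ¬s, 1   [¬∨-rule on 9]
11. ¬p, 1   [¬∨-rule on 9]
12. s ∨ p, 2   [¬□-rule on 5: fresh world 2, 0R2]
13. p, 2   [∨-rule on 12 (branches; this branch)]
Accessibility: 0R0, 0R1, 0R2, 1R1, 2R2
Complete open branch: satisfiable in S4, hence also in K, T (this S4-model is also a K-model and a T-model).

K, T, S4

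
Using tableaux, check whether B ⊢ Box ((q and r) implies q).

Valid in B

Tableau for the negation not Box ((q and r) implies q):
1. not Box ((q and r) implies q), 0
2. not ((q and r) implies q), 1
3. q and r, 1
4. not q, 1
5. q, 1
6. r, 1
Accessibility: 0R0, 0R1, 1R0, 1R1
Branch closes: q and not q both at 1.
All branches of the negation close; one closing branch shown above.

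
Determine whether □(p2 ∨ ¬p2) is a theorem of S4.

Yes, valid

Tableau for the negation ¬□(p2 ∨ ¬p2):
1. ¬□(p2 ∨ ¬p2), 0
2. ¬(p2 ∨ ¬p2), 1
3. ¬p2, 1
4. p2, 1
Accessibility: 0R0, 0R1, 1R1
Branch closes: p2 and ¬p2 both at 1.
All branches of the negation close; one closing branch shown above.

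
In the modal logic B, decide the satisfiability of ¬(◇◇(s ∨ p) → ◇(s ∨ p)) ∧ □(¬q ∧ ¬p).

1. ¬(◇◇(s ∨ p) → ◇(s ∨ p)) ∧ □(¬q ∧ ¬p), u
2. ¬(◇◇(s ∨ p) → ◇(s ∨ p)), u   [∧-rule on 1]
3. □(¬q ∧ ¬p), u   [∧-rule on 1]
4. ◇◇(s ∨ p), u   [¬→-rule on 2]
5. ¬◇(s ∨ p), u   [¬→-rule on 2]
6. ¬q ∧ ¬p, u   [□-rule on 3 via uRu]
7. ¬q, u   [∧-rule on 6]
8. ¬p, u   [∧-rule on 6]
9. ¬(s ∨ p), u   [¬◇-rule on 5 via uRu]
10. ¬s, u   [¬∨-rule on 9]
11. ◇(s ∨ p), v   [◇-rule on 4: fresh world v, uRv]
12. ¬q ∧ ¬p, v   [□-rule on 3 via uRv]
13. ¬q, v   [∧-rule on 12]
14. ¬p, v   [∧-rule on 12]
15. ¬(s ∨ p), v   [¬◇-rule on 5 via uRv]
16. ¬s, v   [¬∨-rule on 15]
17. s ∨ p, w   [◇-rule on 11: fresh world w, vRw]
18. p, w   [∨-rule on 17 (branches; this branch)]
Accessibility: uRu, uRv, vRu, vRv, vRw, wRv, wRw

Satisfiable (open branch found)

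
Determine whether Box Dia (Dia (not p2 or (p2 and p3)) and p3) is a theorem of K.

Not valid

Tableau for the negation not Box Dia (Dia (not p2 or (p2 and p3)) and p3):
1. not Box Dia (Dia (not p2 or (p2 and p3)) and p3), 0
2. not Dia (Dia (not p2 or (p2 and p3)) and p3), 1   [neg-Box-rule on 1: fresh world 1, 0R1]
Accessibility: 0R1
The negation has an open branch (countermodel exists).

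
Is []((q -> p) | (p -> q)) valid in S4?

Valid

Tableau for the negation ~[]((q -> p) | (p -> q)):
1. ~[]((q -> p) | (p -> q)), u
2. ~((q -> p) | (p -> q)), v
3. ~(q -> p), v
4. ~(p -> q), v
5. q, v
6. ~p, v
7. p, v
8. ~q, v
Accessibility: uRu, uRv, vRv
Branch closes: p and ~p both at v.
All branches of the negation close; one closing branch shown above.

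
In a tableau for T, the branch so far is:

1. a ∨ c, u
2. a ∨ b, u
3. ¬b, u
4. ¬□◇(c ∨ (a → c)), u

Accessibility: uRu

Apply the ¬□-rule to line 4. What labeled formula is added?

a fresh world v with uRv, and ¬◇(c ∨ (a → c)) at v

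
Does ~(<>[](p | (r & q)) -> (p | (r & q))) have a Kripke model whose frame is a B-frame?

Unsatisfiable

1. ~(<>[](p | (r & q)) -> (p | (r & q))), u
2. <>[](p | (r & q)), u
3. ~(p | (r & q)), u
4. ~p, u
5. ~(r & q), u
6. ~q, u
7. [](p | (r & q)), v
8. p | (r & q), u
9. p | (r & q), v
10. r & q, u
11. r, u
12. q, u
Accessibility: uRu, uRv, vRu, vRv
Branch closes: q and ~q both at u.
All branches of the tableau close; one closing branch shown above.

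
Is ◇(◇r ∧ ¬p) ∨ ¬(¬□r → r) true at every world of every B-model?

Tableau for the negation ¬(◇(◇r ∧ ¬p) ∨ ¬(¬□r → r)):
1. ¬(◇(◇r ∧ ¬p) ∨ ¬(¬□r → r)), u
2. ¬◇(◇r ∧ ¬p), u
3. ¬□r → r, u
4. ¬(◇r ∧ ¬p), u
5. r, u
6. p, u
Accessibility: uRu
The negation has an open branch (countermodel exists).

Invalid (countermodel exists)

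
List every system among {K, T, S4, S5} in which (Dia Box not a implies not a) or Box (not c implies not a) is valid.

S5

S5-tableau for the negation not ((Dia Box not a implies not a) or Box (not c implies not a)):
1. not ((Dia Box not a implies not a) or Box (not c implies not a)), u
2. not (Dia Box not a implies not a), u   [neg-or-rule on 1]
3. not Box (not c implies not a), u   [neg-or-rule on 1]
4. Dia Box not a, u   [neg-implies-rule on 2]
5. a, u   [neg-implies-rule on 2]
6. not (not c implies not a), v   [neg-Box-rule on 3: fresh world v, uRv]
7. not c, v   [neg-implies-rule on 6]
8. a, v   [neg-implies-rule on 6]
9. Box not a, w   [Dia-rule on 4: fresh world w, uRw]
10. not a, u   [Box-rule on 9 via wRu]
Accessibility: uRu, uRv, uRw, vRu, vRv, vRw, wRu, wRv, wRw
Branch closes: a and not a both at u.
Every branch closes (one shown): valid in S5.
S4-tableau for the negation not ((Dia Box not a implies not a) or Box (not c implies not a)):
1. not ((Dia Box not a implies not a) or Box (not c implies not a)), u
2. not (Dia Box not a implies not a), u   [neg-or-rule on 1]
3. not Box (not c implies not a), u   [neg-or-rule on 1]
4. Dia Box not a, u   [neg-implies-rule on 2]
5. a, u   [neg-implies-rule on 2]
6. not (not c implies not a), v   [neg-Box-rule on 3: fresh world v, uRv]
7. not c, v   [neg-implies-rule on 6]
8. a, v   [neg-implies-rule on 6]
9. Box not a, w   [Dia-rule on 4: fresh world w, uRw]
10. not a, w   [Box-rule on 9 via wRw]
Accessibility: uRu, uRv, uRw, vRv, wRw
Complete open branch: countermodel on an S4-frame, so not valid in S4, nor in K, T (the same frame is also a K-frame and a T-frame).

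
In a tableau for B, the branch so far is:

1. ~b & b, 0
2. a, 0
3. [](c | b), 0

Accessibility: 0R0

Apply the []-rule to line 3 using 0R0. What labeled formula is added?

c | b, 0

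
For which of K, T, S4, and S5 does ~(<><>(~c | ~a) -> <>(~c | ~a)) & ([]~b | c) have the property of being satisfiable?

S4-tableau for the formula:
1. ~(<><>(~c | ~a) -> <>(~c | ~a)) & ([]~b | c), w0
2. ~(<><>(~c | ~a) -> <>(~c | ~a)), w0   [&-rule on 1]
3. []~b | c, w0   [&-rule on 1]
4. <><>(~c | ~a), w0   [~->-rule on 2]
5. ~<>(~c | ~a), w0   [~->-rule on 2]
6. ~(~c | ~a), w0   [~<>-rule on 5 via w0Rw0]
7. c, w0   [~|-rule on 6]
8. a, w0   [~|-rule on 6]
9. []~b, w0   [|-rule on 3 (branches; this branch)]
10. ~b, w0   [[]-rule on 9 via w0Rw0]
11. <>(~c | ~a), w1   [<>-rule on 4: fresh world w1, w0Rw1]
12. ~(~c | ~a), w1   [~<>-rule on 5 via w0Rw1]
13. c, w1   [~|-rule on 12]
14. a, w1   [~|-rule on 12]
15. ~b, w1   [[]-rule on 9 via w0Rw1]
16. ~c | ~a, w2   [<>-rule on 11: fresh world w2, w1Rw2]
17. ~(~c | ~a), w2   [~<>-rule on 5 via w0Rw2]
18. c, w2   [~|-rule on 17]
19. a, w2   [~|-rule on 17]
20. ~b, w2   [[]-rule on 9 via w0Rw2]
21. ~a, w2   [|-rule on 16 (branches; this branch)]
Accessibility: w0Rw0, w0Rw1, w0Rw2, w1Rw1, w1Rw2, w2Rw2
Branch closes: a and ~a both at w2.
Every branch closes (one shown): unsatisfiable in S4, hence also in S5 (every S5-frame is an S4-frame).
T-tableau for the formula:
1. ~(<><>(~c | ~a) -> <>(~c | ~a)) & ([]~b | c), w0
2. ~(<><>(~c | ~a) -> <>(~c | ~a)), w0   [&-rule on 1]
3. []~b | c, w0   [&-rule on 1]
4. <><>(~c | ~a), w0   [~->-rule on 2]
5. ~<>(~c | ~a), w0   [~->-rule on 2]
6. ~(~c | ~a), w0   [~<>-rule on 5 via w0Rw0]
7. c, w0   [~|-rule on 6]
8. a, w0   [~|-rule on 6]
9. <>(~c | ~a), w1   [<>-rule on 4: fresh world w1, w0Rw1]
10. ~(~c | ~a), w1   [~<>-rule on 5 via w0Rw1]
11. c, w1   [~|-rule on 10]
12. a, w1   [~|-rule on 10]
13. ~c | ~a, w2   [<>-rule on 9: fresh world w2, w1Rw2]
14. ~a, w2   [|-rule on 13 (branches; this branch)]
Accessibility: w0Rw0, w0Rw1, w1Rw1, w1Rw2, w2Rw2
Complete open branch: satisfiable in T, hence also in K (this T-model is also a K-model).

K, T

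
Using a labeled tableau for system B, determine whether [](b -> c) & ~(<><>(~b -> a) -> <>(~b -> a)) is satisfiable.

1. [](b -> c) & ~(<><>(~b -> a) -> <>(~b -> a)), u
2. [](b -> c), u   [&-rule on 1]
3. ~(<><>(~b -> a) -> <>(~b -> a)), u   [&-rule on 1]
4. <><>(~b -> a), u   [~->-rule on 3]
5. ~<>(~b -> a), u   [~->-rule on 3]
6. b -> c, u   [[]-rule on 2 via uRu]
7. ~(~b -> a), u   [~<>-rule on 5 via uRu]
8. ~b, u   [~->-rule on 7]
9. ~a, u   [~->-rule on 7]
10. c, u   [->-rule on 6 (branches; this branch)]
11. <>(~b -> a), v   [<>-rule on 4: fresh world v, uRv]
12. b -> c, v   [[]-rule on 2 via uRv]
13. ~(~b -> a), v   [~<>-rule on 5 via uRv]
14. ~b, v   [~->-rule on 13]
15. ~a, v   [~->-rule on 13]
16. c, v   [->-rule on 12 (branches; this branch)]
17. ~b -> a, w   [<>-rule on 11: fresh world w, vRw]
18. a, w   [->-rule on 17 (branches; this branch)]
Accessibility: uRu, uRv, vRu, vRv, vRw, wRv, wRw

Satisfiable (open branch found)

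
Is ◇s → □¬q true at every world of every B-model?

Invalid (countermodel exists)

Tableau for the negation ¬(◇s → □¬q):
1. ¬(◇s → □¬q), u
2. ◇s, u
3. ¬□¬q, u
4. s, v
5. q, w
Accessibility: uRu, uRv, uRw, vRu, vRv, wRu, wRw
The negation has an open branch (countermodel exists).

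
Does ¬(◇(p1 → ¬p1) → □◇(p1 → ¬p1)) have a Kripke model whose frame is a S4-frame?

Yes, satisfiable

1. ¬(◇(p1 → ¬p1) → □◇(p1 → ¬p1)), u
2. ◇(p1 → ¬p1), u
3. ¬□◇(p1 → ¬p1), u
4. p1 → ¬p1, v
5. ¬p1, v
6. ¬◇(p1 → ¬p1), w
7. ¬(p1 → ¬p1), w
8. p1, w
Accessibility: uRu, uRv, uRw, vRv, wRw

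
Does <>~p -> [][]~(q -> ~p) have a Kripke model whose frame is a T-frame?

1. <>~p -> [][]~(q -> ~p), u
2. [][]~(q -> ~p), u   [->-rule on 1 (branches; this branch)]
3. []~(q -> ~p), u   [[]-rule on 2 via uRu]
4. ~(q -> ~p), u   [[]-rule on 3 via uRu]
5. q, u   [~->-rule on 4]
6. p, u   [~->-rule on 4]
Accessibility: uRu

Satisfiable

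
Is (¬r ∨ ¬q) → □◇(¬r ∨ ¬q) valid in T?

Tableau for the negation ¬((¬r ∨ ¬q) → □◇(¬r ∨ ¬q)):
1. ¬((¬r ∨ ¬q) → □◇(¬r ∨ ¬q)), u
2. ¬r ∨ ¬q, u
3. ¬□◇(¬r ∨ ¬q), u
4. ¬q, u
5. ¬◇(¬r ∨ ¬q), v
6. ¬(¬r ∨ ¬q), v
7. r, v
8. q, v
Accessibility: uRu, uRv, vRv
The negation has an open branch (countermodel exists).

No, not valid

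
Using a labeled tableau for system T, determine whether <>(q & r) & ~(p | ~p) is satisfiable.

Unsatisfiable (every branch closes)

1. <>(q & r) & ~(p | ~p), u
2. <>(q & r), u   [&-rule on 1]
3. ~(p | ~p), u   [&-rule on 1]
4. ~p, u   [~|-rule on 3]
5. p, u   [~|-rule on 3]
Accessibility: uRu
Branch closes: p and ~p both at u.
(One branch shown.) All branches close.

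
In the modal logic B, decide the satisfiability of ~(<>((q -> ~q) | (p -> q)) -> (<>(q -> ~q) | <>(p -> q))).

1. ~(<>((q -> ~q) | (p -> q)) -> (<>(q -> ~q) | <>(p -> q))), u
2. <>((q -> ~q) | (p -> q)), u
3. ~(<>(q -> ~q) | <>(p -> q)), u
4. ~<>(q -> ~q), u
5. ~<>(p -> q), u
6. ~(q -> ~q), u
7. q, u
8. ~(p -> q), u
9. p, u
10. ~q, u
Accessibility: uRu
Branch closes: q and ~q both at u.
All branches of the tableau close; one closing branch shown above.

No, unsatisfiable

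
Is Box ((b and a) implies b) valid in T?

Tableau for the negation not Box ((b and a) implies b):
1. not Box ((b and a) implies b), u
2. not ((b and a) implies b), v   [neg-Box-rule on 1: fresh world v, uRv]
3. b and a, v   [neg-implies-rule on 2]
4. not b, v   [neg-implies-rule on 2]
5. b, v   [and-rule on 3]
6. a, v   [and-rule on 3]
Accessibility: uRu, uRv, vRv
Branch closes: b and not b both at v.
All branches of the negation close; one closing branch shown above.

Yes, valid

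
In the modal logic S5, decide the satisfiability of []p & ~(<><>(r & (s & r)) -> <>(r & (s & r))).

Unsatisfiable (every branch closes)

1. []p & ~(<><>(r & (s & r)) -> <>(r & (s & r))), w0
2. []p, w0
3. ~(<><>(r & (s & r)) -> <>(r & (s & r))), w0
4. <><>(r & (s & r)), w0
5. ~<>(r & (s & r)), w0
6. p, w0
7. ~(r & (s & r)), w0
8. ~(s & r), w0
9. ~r, w0
10. <>(r & (s & r)), w1
11. p, w1
12. ~(r & (s & r)), w1
13. ~(s & r), w1
14. ~r, w1
15. r & (s & r), w2
16. r, w2
17. s & r, w2
18. s, w2
19. p, w2
20. ~(r & (s & r)), w2
21. ~(s & r), w2
22. ~r, w2
Accessibility: w0Rw0, w0Rw1, w0Rw2, w1Rw0, w1Rw1, w1Rw2, w2Rw0, w2Rw1, w2Rw2
Branch closes: r and ~r both at w2.
All branches of the tableau close; one closing branch shown above.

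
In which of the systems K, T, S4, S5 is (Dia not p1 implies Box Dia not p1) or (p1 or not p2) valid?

S5-tableau for the negation not ((Dia not p1 implies Box Dia not p1) or (p1 or not p2)):
1. not ((Dia not p1 implies Box Dia not p1) or (p1 or not p2)), 0
2. not (Dia not p1 implies Box Dia not p1), 0
3. not (p1 or not p2), 0
4. Dia not p1, 0
5. not Box Dia not p1, 0
6. not p1, 0
7. p2, 0
8. not p1, 1
9. not Dia not p1, 2
10. p1, 0
Accessibility: 0R0, 0R1, 0R2, 1R0, 1R1, 1R2, 2R0, 2R1, 2R2
Branch closes: p1 and not p1 both at 0.
Every branch closes (one shown): valid in S5.
S4-tableau for the negation not ((Dia not p1 implies Box Dia not p1) or (p1 or not p2)):
1. not ((Dia not p1 implies Box Dia not p1) or (p1 or not p2)), 0
2. not (Dia not p1 implies Box Dia not p1), 0
3. not (p1 or not p2), 0
4. Dia not p1, 0
5. not Box Dia not p1, 0
6. not p1, 0
7. p2, 0
8. not p1, 1
9. not Dia not p1, 2
10. p1, 2
Accessibility: 0R0, 0R1, 0R2, 1R1, 2R2
Complete open branch: countermodel on an S4-frame, so not valid in S4, nor in K, T (the same frame is also a K-frame and a T-frame).

S5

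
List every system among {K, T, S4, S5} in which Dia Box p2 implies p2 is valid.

S5

S5-tableau for the negation not (Dia Box p2 implies p2):
1. not (Dia Box p2 implies p2), w0
2. Dia Box p2, w0   [neg-implies-rule on 1]
3. not p2, w0   [neg-implies-rule on 1]
4. Box p2, w1   [Dia-rule on 2: fresh world w1, w0Rw1]
5. p2, w0   [Box-rule on 4 via w1Rw0]
Accessibility: w0Rw0, w0Rw1, w1Rw0, w1Rw1
Branch closes: p2 and not p2 both at w0.
Every branch closes (one shown): valid in S5.
S4-tableau for the negation not (Dia Box p2 implies p2):
1. not (Dia Box p2 implies p2), w0
2. Dia Box p2, w0   [neg-implies-rule on 1]
3. not p2, w0   [neg-implies-rule on 1]
4. Box p2, w1   [Dia-rule on 2: fresh world w1, w0Rw1]
5. p2, w1   [Box-rule on 4 via w1Rw1]
Accessibility: w0Rw0, w0Rw1, w1Rw1
Complete open branch: countermodel on an S4-frame, so not valid in S4, nor in K, T (the same frame is also a K-frame and a T-frame).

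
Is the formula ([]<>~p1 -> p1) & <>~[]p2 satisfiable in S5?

Satisfiable

1. ([]<>~p1 -> p1) & <>~[]p2, w0
2. []<>~p1 -> p1, w0
3. <>~[]p2, w0
4. p1, w0
5. ~[]p2, w1
6. ~p2, w2
Accessibility: w0Rw0, w0Rw1, w0Rw2, w1Rw0, w1Rw1, w1Rw2, w2Rw0, w2Rw1, w2Rw2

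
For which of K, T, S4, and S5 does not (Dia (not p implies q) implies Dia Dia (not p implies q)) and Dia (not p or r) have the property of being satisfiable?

K

K-tableau for the formula:
1. not (Dia (not p implies q) implies Dia Dia (not p implies q)) and Dia (not p or r), 0
2. not (Dia (not p implies q) implies Dia Dia (not p implies q)), 0
3. Dia (not p or r), 0
4. Dia (not p implies q), 0
5. not Dia Dia (not p implies q), 0
6. not p or r, 1
7. not Dia (not p implies q), 1
8. r, 1
9. not p implies q, 2
10. not Dia (not p implies q), 2
11. q, 2
Accessibility: 0R1, 0R2
Complete open branch: satisfiable in K.
T-tableau for the formula:
1. not (Dia (not p implies q) implies Dia Dia (not p implies q)) and Dia (not p or r), 0
2. not (Dia (not p implies q) implies Dia Dia (not p implies q)), 0
3. Dia (not p or r), 0
4. Dia (not p implies q), 0
5. not Dia Dia (not p implies q), 0
6. not Dia (not p implies q), 0
7. not (not p implies q), 0
8. not p, 0
9. not q, 0
10. not p or r, 1
11. not Dia (not p implies q), 1
12. not (not p implies q), 1
13. not p, 1
14. not q, 1
15. r, 1
16. not p implies q, 2
17. not Dia (not p implies q), 2
18. not (not p implies q), 2
19. not p, 2
20. not q, 2
21. q, 2
Accessibility: 0R0, 0R1, 0R2, 1R1, 2R2
Branch closes: q and not q both at 2.
Every branch closes (one shown): unsatisfiable in T, hence also in S4, S5 (every S4/S5-frame is a T-frame).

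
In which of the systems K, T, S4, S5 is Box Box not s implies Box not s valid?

K-tableau for the negation not (Box Box not s implies Box not s):
1. not (Box Box not s implies Box not s), w0
2. Box Box not s, w0
3. not Box not s, w0
4. s, w1
5. Box not s, w1
Accessibility: w0Rw1
Complete open branch: countermodel on a K-frame, so not valid in K.
T-tableau for the negation not (Box Box not s implies Box not s):
1. not (Box Box not s implies Box not s), w0
2. Box Box not s, w0
3. not Box not s, w0
4. Box not s, w0
5. not s, w0
6. s, w1
7. Box not s, w1
8. not s, w1
Accessibility: w0Rw0, w0Rw1, w1Rw1
Branch closes: s and not s both at w1.
Every branch closes (one shown): valid in T, hence also in S4, S5 (every theorem of T is a theorem of S4 and S5).

T, S4, S5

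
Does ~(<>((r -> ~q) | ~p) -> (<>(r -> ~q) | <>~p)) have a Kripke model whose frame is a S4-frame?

1. ~(<>((r -> ~q) | ~p) -> (<>(r -> ~q) | <>~p)), u
2. <>((r -> ~q) | ~p), u
3. ~(<>(r -> ~q) | <>~p), u
4. ~<>(r -> ~q), u
5. ~<>~p, u
6. ~(r -> ~q), u
7. r, u
8. q, u
9. p, u
10. (r -> ~q) | ~p, v
11. ~(r -> ~q), v
12. r, v
13. q, v
14. p, v
15. r -> ~q, v
16. ~q, v
Accessibility: uRu, uRv, vRv
Branch closes: q and ~q both at v.
(One branch shown.) All branches close.

Unsatisfiable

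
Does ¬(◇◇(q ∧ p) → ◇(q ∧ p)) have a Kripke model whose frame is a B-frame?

Satisfiable

1. ¬(◇◇(q ∧ p) → ◇(q ∧ p)), 0
2. ◇◇(q ∧ p), 0   [¬→-rule on 1]
3. ¬◇(q ∧ p), 0   [¬→-rule on 1]
4. ¬(q ∧ p), 0   [¬◇-rule on 3 via 0R0]
5. ¬p, 0   [¬∧-rule on 4 (branches; this branch)]
6. ◇(q ∧ p), 1   [◇-rule on 2: fresh world 1, 0R1]
7. ¬(q ∧ p), 1   [¬◇-rule on 3 via 0R1]
8. ¬p, 1   [¬∧-rule on 7 (branches; this branch)]
9. q ∧ p, 2   [◇-rule on 6: fresh world 2, 1R2]
10. q, 2   [∧-rule on 9]
11. p, 2   [∧-rule on 9]
Accessibility: 0R0, 0R1, 1R0, 1R1, 1R2, 2R1, 2R2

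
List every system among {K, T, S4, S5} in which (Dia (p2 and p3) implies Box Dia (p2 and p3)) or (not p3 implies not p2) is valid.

S4-tableau for the negation not ((Dia (p2 and p3) implies Box Dia (p2 and p3)) or (not p3 implies not p2)):
1. not ((Dia (p2 and p3) implies Box Dia (p2 and p3)) or (not p3 implies not p2)), u
2. not (Dia (p2 and p3) implies Box Dia (p2 and p3)), u
3. not (not p3 implies not p2), u
4. Dia (p2 and p3), u
5. not Box Dia (p2 and p3), u
6. not p3, u
7. p2, u
8. p2 and p3, v
9. p2, v
10. p3, v
11. not Dia (p2 and p3), w
12. not (p2 and p3), w
13. not p3, w
Accessibility: uRu, uRv, uRw, vRv, wRw
Complete open branch: countermodel on an S4-frame, so not valid in S4, nor in K, T (the same frame is also a K-frame and a T-frame).
S5-tableau for the negation not ((Dia (p2 and p3) implies Box Dia (p2 and p3)) or (not p3 implies not p2)):
1. not ((Dia (p2 and p3) implies Box Dia (p2 and p3)) or (not p3 implies not p2)), u
2. not (Dia (p2 and p3) implies Box Dia (p2 and p3)), u
3. not (not p3 implies not p2), u
4. Dia (p2 and p3), u
5. not Box Dia (p2 and p3), u
6. not p3, u
7. p2, u
8. p2 and p3, v
9. p2, v
10. p3, v
11. not Dia (p2 and p3), w
12. not (p2 and p3), u
13. not (p2 and p3), v
14. not (p2 and p3), w
15. not p3, v
Accessibility: uRu, uRv, uRw, vRu, vRv, vRw, wRu, wRv, wRw
Branch closes: p3 and not p3 both at v.
Every branch closes (one shown): valid in S5.

S5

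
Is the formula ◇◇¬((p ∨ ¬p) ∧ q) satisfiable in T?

Satisfiable (open branch found)

1. ◇◇¬((p ∨ ¬p) ∧ q), 0
2. ◇¬((p ∨ ¬p) ∧ q), 1
3. ¬((p ∨ ¬p) ∧ q), 2
4. ¬q, 2
Accessibility: 0R0, 0R1, 1R1, 1R2, 2R2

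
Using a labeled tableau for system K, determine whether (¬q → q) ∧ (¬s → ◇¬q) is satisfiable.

1. (¬q → q) ∧ (¬s → ◇¬q), 0
2. ¬q → q, 0
3. ¬s → ◇¬q, 0
4. q, 0
5. ◇¬q, 0
6. ¬q, 1
Accessibility: 0R1

Yes, satisfiable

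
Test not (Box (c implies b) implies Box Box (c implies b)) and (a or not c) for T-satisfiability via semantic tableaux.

1. not (Box (c implies b) implies Box Box (c implies b)) and (a or not c), w0
2. not (Box (c implies b) implies Box Box (c implies b)), w0
3. a or not c, w0
4. Box (c implies b), w0
5. not Box Box (c implies b), w0
6. c implies b, w0
7. not c, w0
8. b, w0
9. not Box (c implies b), w1
10. c implies b, w1
11. b, w1
12. not (c implies b), w2
13. c, w2
14. not b, w2
Accessibility: w0Rw0, w0Rw1, w1Rw1, w1Rw2, w2Rw2

Satisfiable (open branch found)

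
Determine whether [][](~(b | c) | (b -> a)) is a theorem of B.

Tableau for the negation ~[][](~(b | c) | (b -> a)):
1. ~[][](~(b | c) | (b -> a)), w0
2. ~[](~(b | c) | (b -> a)), w1
3. ~(~(b | c) | (b -> a)), w2
4. b | c, w2
5. ~(b -> a), w2
6. b, w2
7. ~a, w2
8. c, w2
Accessibility: w0Rw0, w0Rw1, w1Rw0, w1Rw1, w1Rw2, w2Rw1, w2Rw2
The negation has an open branch (countermodel exists).

No, not valid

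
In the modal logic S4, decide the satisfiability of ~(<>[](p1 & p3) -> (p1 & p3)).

1. ~(<>[](p1 & p3) -> (p1 & p3)), u
2. <>[](p1 & p3), u
3. ~(p1 & p3), u
4. ~p3, u
5. [](p1 & p3), v
6. p1 & p3, v
7. p1, v
8. p3, v
Accessibility: uRu, uRv, vRv

Satisfiable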